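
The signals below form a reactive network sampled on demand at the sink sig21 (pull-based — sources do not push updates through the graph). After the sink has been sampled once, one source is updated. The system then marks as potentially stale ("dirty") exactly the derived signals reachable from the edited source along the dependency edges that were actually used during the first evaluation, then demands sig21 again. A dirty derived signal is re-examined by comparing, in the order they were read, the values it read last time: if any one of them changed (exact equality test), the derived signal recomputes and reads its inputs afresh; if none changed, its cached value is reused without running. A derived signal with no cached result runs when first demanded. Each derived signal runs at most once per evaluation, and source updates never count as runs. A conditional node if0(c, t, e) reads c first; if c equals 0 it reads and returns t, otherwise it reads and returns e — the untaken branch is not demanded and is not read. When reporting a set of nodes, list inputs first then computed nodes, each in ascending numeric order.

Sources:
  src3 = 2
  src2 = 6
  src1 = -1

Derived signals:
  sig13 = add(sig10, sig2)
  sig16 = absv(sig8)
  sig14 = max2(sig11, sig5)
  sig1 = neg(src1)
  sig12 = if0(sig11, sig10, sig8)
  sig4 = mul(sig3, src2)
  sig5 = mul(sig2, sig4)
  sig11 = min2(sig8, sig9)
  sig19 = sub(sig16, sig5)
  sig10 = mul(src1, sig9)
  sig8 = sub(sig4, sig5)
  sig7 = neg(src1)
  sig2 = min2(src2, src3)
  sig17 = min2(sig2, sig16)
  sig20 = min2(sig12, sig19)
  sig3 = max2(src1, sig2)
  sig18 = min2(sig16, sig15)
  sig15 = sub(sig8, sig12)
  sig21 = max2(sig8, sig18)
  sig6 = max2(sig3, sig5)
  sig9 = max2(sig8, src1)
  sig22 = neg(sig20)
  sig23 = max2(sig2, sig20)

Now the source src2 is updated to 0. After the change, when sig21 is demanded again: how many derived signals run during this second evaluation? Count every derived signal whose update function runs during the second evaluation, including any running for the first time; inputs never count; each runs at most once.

Initial pass — values computed on the first demand:
  sig2 = min2(6, 2) = 2
  sig3 = max2(-1, 2) = 2
  sig4 = mul(2, 6) = 12
  sig5 = mul(2, 12) = 24
  sig8 = sub(12, 24) = -12
  sig9 = max2(-12, -1) = -1
  sig11 = min2(-12, -1) = -12
  sig12 = if0(sig11=-12 -> else branch sig8) = -12
  sig15 = sub(-12, -12) = 0
  sig16 = absv(-12) = 12
  sig18 = min2(12, 0) = 0
  sig21 = max2(-12, 0) = 0

Second demand — change propagation:
  sig2: re-runs because src2 6->0; new result 0.
  sig3: re-runs because sig2 2->0; new result 0.
  sig4: re-runs because sig3 2->0; src2 6->0; new result 0.
  sig5: re-runs because sig2 2->0; sig4 12->0; new result 0.
  sig8: re-runs because sig4 12->0; sig5 24->0; new result 0.
  sig9: re-runs because sig8 -12->0; new result 0.
  sig10: newly demanded (no cache) — executes and yields 0.
  sig11: re-runs because sig8 -12->0; sig9 -1->0; new result 0.
  sig12: re-runs because sig11 -12->0; sig8 -12->0; new result 0.
  sig15: re-runs because sig8 -12->0; sig12 -12->0; new result 0 (unchanged).
  sig16: re-runs because sig8 -12->0; new result 0.
  sig18: re-runs because sig16 12->0; new result 0 (unchanged).
  sig21: re-runs because sig8 -12->0; new result 0 (unchanged).

The important point: the flipped condition pulls in fresh nodes; sig10 runs for the first time.

Run set: sig2, sig3, sig4, sig5, sig8, sig9, sig10, sig11, sig12, sig15, sig16, sig18, sig21 (13 run).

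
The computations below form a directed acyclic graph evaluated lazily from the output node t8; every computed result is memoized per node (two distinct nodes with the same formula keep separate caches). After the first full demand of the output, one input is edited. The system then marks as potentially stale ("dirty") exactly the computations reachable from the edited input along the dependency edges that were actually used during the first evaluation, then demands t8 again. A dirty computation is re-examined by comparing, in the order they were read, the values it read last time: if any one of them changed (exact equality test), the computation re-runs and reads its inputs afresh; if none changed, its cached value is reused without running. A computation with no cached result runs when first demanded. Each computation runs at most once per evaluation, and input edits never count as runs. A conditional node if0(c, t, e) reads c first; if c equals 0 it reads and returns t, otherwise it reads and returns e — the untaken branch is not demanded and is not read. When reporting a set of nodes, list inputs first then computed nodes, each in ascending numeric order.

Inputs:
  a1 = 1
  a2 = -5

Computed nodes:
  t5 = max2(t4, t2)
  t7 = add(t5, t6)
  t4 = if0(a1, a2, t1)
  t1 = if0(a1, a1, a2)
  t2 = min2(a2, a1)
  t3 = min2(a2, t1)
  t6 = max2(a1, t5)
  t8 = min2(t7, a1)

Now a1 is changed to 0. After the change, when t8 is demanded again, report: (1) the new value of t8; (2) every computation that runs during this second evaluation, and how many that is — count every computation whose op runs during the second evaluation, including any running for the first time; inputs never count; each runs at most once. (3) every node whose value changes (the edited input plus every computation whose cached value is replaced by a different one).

Demanding t8 again yields -5.
5 computations run: t2, t4, t6, t7, t8.
The nodes whose values change: a1, t6, t7, t8.
Note the branch switch — demand abandons t1, which is never re-examined.

First demand of the output computes:
  t1 = if0(a1=1 -> else branch a2) = -5
  t2 = min2(-5, 1) = -5
  t4 = if0(a1=1 -> else branch t1) = -5
  t5 = max2(-5, -5) = -5
  t6 = max2(1, -5) = 1
  t7 = add(-5, 1) = -4
  t8 = min2(-4, 1) = -4

After the edit, cleaning proceeds:
  t1: stays stale; no demand reaches it after the flip.
  t2: a read changed (a1 1->0) — executes, giving -5 — identical to its old value.
  t4: a read changed (a1 1->0) — executes, giving -5 — identical to its old value.
  t5: dirty, but its reads are unchanged (t4 unchanged, t2 unchanged); cached -5 stands.
  t6: a read changed (a1 1->0) — executes, giving 0.
  t7: a read changed (t6 1->0) — executes, giving -5.
  t8: a read changed (t7 -4->-5; a1 1->0) — executes, giving -5.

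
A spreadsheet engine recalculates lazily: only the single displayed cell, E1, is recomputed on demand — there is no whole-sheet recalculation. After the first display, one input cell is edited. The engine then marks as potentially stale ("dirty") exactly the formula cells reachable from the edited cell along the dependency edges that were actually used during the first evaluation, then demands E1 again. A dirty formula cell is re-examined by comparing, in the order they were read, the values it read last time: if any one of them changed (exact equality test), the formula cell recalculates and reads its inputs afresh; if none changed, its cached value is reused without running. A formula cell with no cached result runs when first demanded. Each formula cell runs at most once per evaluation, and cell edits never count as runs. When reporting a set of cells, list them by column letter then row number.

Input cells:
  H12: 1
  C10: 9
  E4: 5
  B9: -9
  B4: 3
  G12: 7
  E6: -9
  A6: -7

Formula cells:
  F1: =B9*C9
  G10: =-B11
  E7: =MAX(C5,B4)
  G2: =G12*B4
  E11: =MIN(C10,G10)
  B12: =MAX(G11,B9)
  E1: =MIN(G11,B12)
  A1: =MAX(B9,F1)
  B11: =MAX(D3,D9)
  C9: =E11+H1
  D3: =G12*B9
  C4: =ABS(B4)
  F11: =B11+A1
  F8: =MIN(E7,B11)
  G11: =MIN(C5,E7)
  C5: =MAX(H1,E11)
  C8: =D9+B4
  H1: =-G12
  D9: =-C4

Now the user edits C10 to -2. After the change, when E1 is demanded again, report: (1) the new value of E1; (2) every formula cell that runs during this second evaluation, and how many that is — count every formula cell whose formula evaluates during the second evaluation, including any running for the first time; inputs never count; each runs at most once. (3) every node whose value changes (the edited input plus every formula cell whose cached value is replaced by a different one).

First evaluation (everything demanded from the output):
  C4 = ABS(3) = 3
  D3 = 7 * -9 = -63
  D9 = -(3) = -3
  B11 = MAX(-63, -3) = -3
  G10 = -(-3) = 3
  E11 = MIN(9, 3) = 3
  H1 = -(7) = -7
  C5 = MAX(-7, 3) = 3
  E7 = MAX(3, 3) = 3
  G11 = MIN(3, 3) = 3
  B12 = MAX(3, -9) = 3
  E1 = MIN(3, 3) = 3

Propagation after the edit:
  E11: runs — C10 9->-2; result -2.
  C5: runs — E11 3->-2; result -2.
  E7: runs — C5 3->-2; result 3 (same value as before).
  G11: runs — C5 3->-2; result -2.
  B12: runs — G11 3->-2; result -2.
  E1: runs — G11 3->-2; B12 3->-2; result -2.

New value of E1: -2.
Formula cells that run: B12, C5, E1, E7, E11, G11 — 6 in total.
Values that change: B12, C5, C10, E1, E11, G11.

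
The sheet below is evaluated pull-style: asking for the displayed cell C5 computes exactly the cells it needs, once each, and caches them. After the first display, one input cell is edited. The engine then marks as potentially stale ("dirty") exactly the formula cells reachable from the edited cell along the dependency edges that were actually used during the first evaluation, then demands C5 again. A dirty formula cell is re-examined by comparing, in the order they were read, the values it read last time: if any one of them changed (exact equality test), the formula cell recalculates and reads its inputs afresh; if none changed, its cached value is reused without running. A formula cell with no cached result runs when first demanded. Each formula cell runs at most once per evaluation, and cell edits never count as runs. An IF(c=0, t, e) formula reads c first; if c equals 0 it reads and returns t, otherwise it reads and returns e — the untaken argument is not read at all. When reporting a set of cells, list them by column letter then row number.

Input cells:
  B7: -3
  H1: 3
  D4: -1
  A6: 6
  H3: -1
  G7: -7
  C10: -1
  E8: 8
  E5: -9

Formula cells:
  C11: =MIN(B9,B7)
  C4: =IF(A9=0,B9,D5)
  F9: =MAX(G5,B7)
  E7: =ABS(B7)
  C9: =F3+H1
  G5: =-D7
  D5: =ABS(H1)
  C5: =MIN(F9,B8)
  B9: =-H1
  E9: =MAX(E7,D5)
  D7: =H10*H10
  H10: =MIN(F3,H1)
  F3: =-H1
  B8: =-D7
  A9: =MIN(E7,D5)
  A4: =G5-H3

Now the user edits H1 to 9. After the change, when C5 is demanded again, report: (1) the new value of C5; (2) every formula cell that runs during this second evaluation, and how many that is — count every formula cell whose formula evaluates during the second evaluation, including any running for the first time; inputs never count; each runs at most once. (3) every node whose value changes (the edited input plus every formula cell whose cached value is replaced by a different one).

Demanding C5 again yields -81.
7 formula cells run: B8, C5, D7, F3, F9, G5, H10.
The nodes whose values change: B8, C5, D7, F3, G5, H1, H10.

First demand of the output computes:
  F3 = -(3) = -3
  H10 = MIN(-3, 3) = -3
  D7 = -3 * -3 = 9
  B8 = -(9) = -9
  G5 = -(9) = -9
  F9 = MAX(-9, -3) = -3
  C5 = MIN(-3, -9) = -9

After the edit, cleaning proceeds:
  F3: a read changed (H1 3->9) — executes, giving -9.
  H10: a read changed (F3 -3->-9; H1 3->9) — executes, giving -9.
  D7: a read changed (H10 -3->-9; H10 -3->-9) — executes, giving 81.
  B8: a read changed (D7 9->81) — executes, giving -81.
  G5: a read changed (D7 9->81) — executes, giving -81.
  F9: a read changed (G5 -9->-81) — executes, giving -3 — identical to its old value.
  C5: a read changed (B8 -9->-81) — executes, giving -81.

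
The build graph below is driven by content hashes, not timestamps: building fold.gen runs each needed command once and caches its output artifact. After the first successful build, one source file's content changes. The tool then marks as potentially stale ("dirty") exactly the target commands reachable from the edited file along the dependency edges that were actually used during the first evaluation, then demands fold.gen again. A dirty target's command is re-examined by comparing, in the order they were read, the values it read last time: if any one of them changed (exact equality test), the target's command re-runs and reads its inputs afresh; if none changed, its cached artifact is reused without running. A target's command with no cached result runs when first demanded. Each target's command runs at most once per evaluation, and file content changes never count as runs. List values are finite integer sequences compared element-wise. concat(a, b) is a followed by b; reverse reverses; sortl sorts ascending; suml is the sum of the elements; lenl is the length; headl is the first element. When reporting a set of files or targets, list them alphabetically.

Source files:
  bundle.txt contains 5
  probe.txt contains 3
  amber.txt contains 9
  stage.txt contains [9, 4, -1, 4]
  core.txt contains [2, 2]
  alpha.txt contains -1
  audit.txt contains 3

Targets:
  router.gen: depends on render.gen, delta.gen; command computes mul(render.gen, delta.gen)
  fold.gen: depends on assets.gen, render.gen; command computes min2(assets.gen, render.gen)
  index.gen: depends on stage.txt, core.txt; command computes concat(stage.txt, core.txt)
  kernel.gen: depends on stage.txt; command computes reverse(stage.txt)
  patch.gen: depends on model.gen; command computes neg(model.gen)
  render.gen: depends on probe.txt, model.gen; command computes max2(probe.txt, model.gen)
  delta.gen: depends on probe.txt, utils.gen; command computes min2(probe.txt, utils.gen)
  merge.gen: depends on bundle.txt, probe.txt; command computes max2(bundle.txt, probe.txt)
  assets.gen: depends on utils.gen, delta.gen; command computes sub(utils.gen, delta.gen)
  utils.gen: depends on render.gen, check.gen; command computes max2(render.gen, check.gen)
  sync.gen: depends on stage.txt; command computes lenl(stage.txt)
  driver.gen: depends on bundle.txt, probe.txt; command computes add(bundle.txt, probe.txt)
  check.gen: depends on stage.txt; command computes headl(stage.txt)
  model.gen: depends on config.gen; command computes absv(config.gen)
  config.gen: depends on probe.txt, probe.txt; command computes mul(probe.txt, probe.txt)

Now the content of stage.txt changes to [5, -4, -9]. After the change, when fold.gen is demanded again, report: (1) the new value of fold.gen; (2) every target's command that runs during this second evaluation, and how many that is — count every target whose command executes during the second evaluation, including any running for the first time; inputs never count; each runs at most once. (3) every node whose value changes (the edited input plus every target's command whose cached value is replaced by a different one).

Initial pass — values computed on the first demand:
  check.gen = headl([9, 4, -1, 4]) = 9
  config.gen = mul(3, 3) = 9
  model.gen = absv(9) = 9
  render.gen = max2(3, 9) = 9
  utils.gen = max2(9, 9) = 9
  delta.gen = min2(3, 9) = 3
  assets.gen = sub(9, 3) = 6
  fold.gen = min2(6, 9) = 6

Second demand — change propagation:
  check.gen: re-runs because stage.txt [9, 4, -1, 4]->[5, -4, -9]; new result 5.
  utils.gen: re-runs because check.gen 9->5; new result 9 (unchanged).
  delta.gen: re-examined; everything it read last time is the same (probe.txt unchanged, utils.gen unchanged) — cache 3 kept, no run.
  assets.gen: re-examined; everything it read last time is the same (utils.gen unchanged, delta.gen unchanged) — cache 6 kept, no run.
  fold.gen: re-examined; everything it read last time is the same (assets.gen unchanged, render.gen unchanged) — cache 6 kept, no run.

The important point: utils.gen recomputes to an identical value, and the output ends up unchanged.

fold.gen now evaluates to 6.
Run set: check.gen, utils.gen (2 run).
Changed values: check.gen, stage.txt.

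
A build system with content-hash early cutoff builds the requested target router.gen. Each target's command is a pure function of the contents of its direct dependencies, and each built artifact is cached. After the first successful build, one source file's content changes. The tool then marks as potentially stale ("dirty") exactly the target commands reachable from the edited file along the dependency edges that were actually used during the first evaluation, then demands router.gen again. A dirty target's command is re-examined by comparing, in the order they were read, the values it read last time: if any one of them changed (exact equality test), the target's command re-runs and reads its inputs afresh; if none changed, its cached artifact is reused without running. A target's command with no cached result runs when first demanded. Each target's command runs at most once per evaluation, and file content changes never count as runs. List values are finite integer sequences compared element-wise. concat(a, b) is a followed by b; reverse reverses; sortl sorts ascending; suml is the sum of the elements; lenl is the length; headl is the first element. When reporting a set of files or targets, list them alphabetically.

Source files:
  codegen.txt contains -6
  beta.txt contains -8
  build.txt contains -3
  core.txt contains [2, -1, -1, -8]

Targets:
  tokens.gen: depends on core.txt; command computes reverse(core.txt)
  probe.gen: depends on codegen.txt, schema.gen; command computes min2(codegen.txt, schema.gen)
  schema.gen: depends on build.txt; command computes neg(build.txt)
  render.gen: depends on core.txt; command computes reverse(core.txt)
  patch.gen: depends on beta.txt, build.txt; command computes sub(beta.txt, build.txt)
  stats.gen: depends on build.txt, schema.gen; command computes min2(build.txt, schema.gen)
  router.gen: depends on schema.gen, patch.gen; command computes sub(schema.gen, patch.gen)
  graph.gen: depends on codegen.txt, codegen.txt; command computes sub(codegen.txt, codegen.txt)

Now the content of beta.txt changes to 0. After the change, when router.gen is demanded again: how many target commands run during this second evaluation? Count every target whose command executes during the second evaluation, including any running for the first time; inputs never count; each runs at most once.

Target commands that run: patch.gen, router.gen — 2 in total.

First evaluation (everything demanded from the output):
  patch.gen = sub(-8, -3) = -5
  schema.gen = neg(-3) = 3
  router.gen = sub(3, -5) = 8

Propagation after the edit:
  patch.gen: runs — beta.txt -8->0; result 3.
  router.gen: runs — patch.gen -5->3; result 0.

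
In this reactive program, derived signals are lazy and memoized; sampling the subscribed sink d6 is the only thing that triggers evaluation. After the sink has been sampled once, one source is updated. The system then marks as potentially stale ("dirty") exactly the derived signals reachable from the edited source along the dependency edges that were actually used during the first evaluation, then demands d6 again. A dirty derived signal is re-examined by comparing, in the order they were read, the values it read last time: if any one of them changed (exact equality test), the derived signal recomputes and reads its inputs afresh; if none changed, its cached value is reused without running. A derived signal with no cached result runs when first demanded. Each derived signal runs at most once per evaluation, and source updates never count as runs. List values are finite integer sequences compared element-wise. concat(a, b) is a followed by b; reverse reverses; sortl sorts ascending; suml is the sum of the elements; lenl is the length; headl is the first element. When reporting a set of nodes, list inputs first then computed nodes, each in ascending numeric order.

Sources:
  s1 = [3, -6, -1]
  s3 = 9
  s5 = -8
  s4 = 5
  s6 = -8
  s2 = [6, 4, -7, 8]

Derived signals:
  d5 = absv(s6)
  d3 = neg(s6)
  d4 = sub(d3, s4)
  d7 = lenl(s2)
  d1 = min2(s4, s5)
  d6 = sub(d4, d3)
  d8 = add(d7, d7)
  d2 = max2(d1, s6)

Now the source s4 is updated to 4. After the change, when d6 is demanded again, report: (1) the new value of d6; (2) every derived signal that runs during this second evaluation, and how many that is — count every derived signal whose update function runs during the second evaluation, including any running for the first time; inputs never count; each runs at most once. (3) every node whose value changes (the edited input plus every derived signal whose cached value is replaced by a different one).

Demanding d6 again yields -4.
2 derived signals run: d4, d6.
The nodes whose values change: s4, d4, d6.

First demand of the output computes:
  d3 = neg(-8) = 8
  d4 = sub(8, 5) = 3
  d6 = sub(3, 8) = -5

After the edit, cleaning proceeds:
  d4: a read changed (s4 5->4) — executes, giving 4.
  d6: a read changed (d4 3->4) — executes, giving -4.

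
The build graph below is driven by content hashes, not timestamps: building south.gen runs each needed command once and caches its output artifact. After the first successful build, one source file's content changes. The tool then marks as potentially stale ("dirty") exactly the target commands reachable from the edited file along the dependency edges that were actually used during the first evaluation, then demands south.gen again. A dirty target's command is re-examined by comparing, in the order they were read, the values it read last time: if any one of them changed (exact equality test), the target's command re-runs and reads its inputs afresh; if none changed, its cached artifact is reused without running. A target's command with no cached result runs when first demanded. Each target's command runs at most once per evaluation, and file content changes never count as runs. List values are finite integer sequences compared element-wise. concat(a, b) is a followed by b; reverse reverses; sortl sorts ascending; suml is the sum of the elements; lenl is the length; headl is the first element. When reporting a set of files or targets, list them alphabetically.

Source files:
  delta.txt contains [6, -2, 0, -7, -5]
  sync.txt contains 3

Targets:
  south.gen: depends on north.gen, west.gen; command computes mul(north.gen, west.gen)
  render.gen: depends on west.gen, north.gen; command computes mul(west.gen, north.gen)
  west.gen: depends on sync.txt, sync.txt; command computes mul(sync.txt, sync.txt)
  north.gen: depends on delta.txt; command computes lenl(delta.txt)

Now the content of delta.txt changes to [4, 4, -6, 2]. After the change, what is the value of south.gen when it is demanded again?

Initial pass — values computed on the first demand:
  north.gen = lenl([6, -2, 0, -7, -5]) = 5
  west.gen = mul(3, 3) = 9
  south.gen = mul(5, 9) = 45

Second demand — change propagation:
  north.gen: re-runs because delta.txt [6, -2, 0, -7, -5]->[4, 4, -6, 2]; new result 4.
  south.gen: re-runs because north.gen 5->4; new result 36.

south.gen now evaluates to 36.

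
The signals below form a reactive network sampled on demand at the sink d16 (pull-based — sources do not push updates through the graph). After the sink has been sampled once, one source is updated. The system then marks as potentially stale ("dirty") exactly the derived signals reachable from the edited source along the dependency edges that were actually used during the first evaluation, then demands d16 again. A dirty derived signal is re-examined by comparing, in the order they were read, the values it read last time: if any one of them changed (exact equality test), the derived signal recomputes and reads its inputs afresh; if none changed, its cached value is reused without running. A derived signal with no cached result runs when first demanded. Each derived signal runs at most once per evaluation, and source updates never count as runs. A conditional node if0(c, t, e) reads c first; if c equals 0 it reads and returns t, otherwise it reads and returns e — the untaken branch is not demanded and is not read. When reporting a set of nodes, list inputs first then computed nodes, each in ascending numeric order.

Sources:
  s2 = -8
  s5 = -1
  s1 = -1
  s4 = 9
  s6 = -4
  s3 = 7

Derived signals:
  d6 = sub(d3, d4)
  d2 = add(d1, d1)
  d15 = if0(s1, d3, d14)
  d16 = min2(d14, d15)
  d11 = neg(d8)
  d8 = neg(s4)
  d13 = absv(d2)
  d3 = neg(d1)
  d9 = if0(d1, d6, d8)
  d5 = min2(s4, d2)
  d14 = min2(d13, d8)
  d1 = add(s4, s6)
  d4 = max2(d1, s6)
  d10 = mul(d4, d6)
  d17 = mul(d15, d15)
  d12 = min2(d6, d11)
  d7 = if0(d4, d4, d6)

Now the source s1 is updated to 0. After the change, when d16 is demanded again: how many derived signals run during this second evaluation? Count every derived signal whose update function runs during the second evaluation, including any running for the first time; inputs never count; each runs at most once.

Initial pass — values computed on the first demand:
  d1 = add(9, -4) = 5
  d2 = add(5, 5) = 10
  d8 = neg(9) = -9
  d13 = absv(10) = 10
  d14 = min2(10, -9) = -9
  d15 = if0(s1=-1 -> else branch d14) = -9
  d16 = min2(-9, -9) = -9

Second demand — change propagation:
  d3: newly demanded (no cache) — executes and yields -5.
  d15: re-runs because s1 -1->0; new result -5.
  d16: re-runs because d15 -9->-5; new result -9 (unchanged).

The important point: the flipped condition pulls in fresh nodes; d3 runs for the first time.

Run set: d3, d15, d16 (3 run).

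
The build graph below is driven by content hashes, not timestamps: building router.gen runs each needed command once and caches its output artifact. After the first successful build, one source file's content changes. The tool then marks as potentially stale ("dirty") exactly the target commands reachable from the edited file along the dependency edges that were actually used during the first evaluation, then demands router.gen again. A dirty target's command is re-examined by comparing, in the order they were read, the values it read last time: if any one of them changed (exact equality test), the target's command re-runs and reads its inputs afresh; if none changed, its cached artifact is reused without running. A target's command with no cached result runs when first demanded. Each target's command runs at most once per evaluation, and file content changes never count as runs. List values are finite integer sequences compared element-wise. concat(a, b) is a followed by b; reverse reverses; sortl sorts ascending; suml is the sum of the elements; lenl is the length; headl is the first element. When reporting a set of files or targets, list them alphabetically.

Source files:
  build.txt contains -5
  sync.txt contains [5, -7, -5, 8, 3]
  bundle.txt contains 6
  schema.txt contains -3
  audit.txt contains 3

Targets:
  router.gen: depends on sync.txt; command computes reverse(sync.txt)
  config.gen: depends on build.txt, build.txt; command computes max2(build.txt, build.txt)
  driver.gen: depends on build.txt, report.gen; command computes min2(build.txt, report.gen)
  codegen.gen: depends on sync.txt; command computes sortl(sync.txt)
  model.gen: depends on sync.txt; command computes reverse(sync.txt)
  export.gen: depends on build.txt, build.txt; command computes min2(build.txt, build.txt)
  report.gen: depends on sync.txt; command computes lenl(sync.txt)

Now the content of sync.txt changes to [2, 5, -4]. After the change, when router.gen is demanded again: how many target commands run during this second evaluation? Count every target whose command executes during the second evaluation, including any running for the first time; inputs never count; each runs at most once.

Run set: router.gen (1 run).

Initial pass — values computed on the first demand:
  router.gen = reverse([5, -7, -5, 8, 3]) = [3, 8, -5, -7, 5]

Second demand — change propagation:
  router.gen: re-runs because sync.txt [5, -7, -5, 8, 3]->[2, 5, -4]; new result [-4, 5, 2].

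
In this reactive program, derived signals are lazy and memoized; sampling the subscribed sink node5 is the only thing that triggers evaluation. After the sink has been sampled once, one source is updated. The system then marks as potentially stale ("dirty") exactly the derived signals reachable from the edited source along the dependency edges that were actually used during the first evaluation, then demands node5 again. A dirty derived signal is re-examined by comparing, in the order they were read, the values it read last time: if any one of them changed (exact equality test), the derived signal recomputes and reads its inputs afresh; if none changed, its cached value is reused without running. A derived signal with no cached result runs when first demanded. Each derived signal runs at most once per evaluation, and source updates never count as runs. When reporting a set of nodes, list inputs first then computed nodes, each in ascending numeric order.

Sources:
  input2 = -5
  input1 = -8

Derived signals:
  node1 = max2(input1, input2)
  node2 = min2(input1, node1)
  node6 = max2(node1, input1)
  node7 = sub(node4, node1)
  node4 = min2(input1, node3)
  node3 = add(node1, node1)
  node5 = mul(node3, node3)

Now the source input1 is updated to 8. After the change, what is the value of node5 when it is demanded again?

Demanding node5 again yields 256.

First demand of the output computes:
  node1 = max2(-8, -5) = -5
  node3 = add(-5, -5) = -10
  node5 = mul(-10, -10) = 100

After the edit, cleaning proceeds:
  node1: a read changed (input1 -8->8) — executes, giving 8.
  node3: a read changed (node1 -5->8; node1 -5->8) — executes, giving 16.
  node5: a read changed (node3 -10->16; node3 -10->16) — executes, giving 256.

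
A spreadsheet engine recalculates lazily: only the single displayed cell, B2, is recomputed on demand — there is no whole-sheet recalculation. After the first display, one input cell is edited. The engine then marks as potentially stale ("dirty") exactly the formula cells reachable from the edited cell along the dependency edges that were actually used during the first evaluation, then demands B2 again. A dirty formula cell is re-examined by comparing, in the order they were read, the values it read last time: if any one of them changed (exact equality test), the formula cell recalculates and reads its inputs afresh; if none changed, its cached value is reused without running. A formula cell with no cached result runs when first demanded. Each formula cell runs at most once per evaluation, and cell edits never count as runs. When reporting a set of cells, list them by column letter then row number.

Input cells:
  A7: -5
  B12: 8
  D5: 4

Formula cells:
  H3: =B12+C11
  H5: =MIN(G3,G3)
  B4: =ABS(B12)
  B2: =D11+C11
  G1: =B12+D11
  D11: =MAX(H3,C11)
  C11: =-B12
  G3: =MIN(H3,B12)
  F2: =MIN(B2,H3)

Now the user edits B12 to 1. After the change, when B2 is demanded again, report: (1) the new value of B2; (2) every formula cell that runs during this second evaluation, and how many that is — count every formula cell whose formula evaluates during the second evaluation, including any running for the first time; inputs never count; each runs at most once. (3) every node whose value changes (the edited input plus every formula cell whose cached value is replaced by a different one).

New value of B2: -1.
Formula cells that run: B2, C11, D11, H3 — 4 in total.
Values that change: B2, B12, C11.

First evaluation (everything demanded from the output):
  C11 = -(8) = -8
  H3 = 8 + -8 = 0
  D11 = MAX(0, -8) = 0
  B2 = 0 + -8 = -8

Propagation after the edit:
  C11: runs — B12 8->1; result -1.
  H3: runs — B12 8->1; C11 -8->-1; result 0 (same value as before).
  D11: runs — C11 -8->-1; result 0 (same value as before).
  B2: runs — C11 -8->-1; result -1.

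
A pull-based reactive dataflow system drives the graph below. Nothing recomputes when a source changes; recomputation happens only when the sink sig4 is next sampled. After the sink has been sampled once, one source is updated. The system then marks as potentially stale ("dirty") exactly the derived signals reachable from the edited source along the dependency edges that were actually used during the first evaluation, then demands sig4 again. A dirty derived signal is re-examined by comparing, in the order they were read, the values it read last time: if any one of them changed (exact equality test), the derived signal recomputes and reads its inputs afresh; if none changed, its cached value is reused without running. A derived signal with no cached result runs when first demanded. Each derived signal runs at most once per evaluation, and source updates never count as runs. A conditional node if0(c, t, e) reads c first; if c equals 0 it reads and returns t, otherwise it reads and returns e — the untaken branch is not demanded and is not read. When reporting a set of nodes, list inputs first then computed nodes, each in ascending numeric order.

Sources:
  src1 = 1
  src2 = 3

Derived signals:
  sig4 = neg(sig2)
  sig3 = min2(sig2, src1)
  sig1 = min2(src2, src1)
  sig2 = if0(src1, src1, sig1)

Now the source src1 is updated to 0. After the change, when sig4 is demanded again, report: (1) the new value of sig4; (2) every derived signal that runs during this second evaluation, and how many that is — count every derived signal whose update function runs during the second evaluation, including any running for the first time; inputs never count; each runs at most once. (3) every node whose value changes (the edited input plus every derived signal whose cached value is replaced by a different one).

First evaluation (everything demanded from the output):
  sig1 = min2(3, 1) = 1
  sig2 = if0(src1=1 -> else branch sig1) = 1
  sig4 = neg(1) = -1

Propagation after the edit:
  sig1: marked dirty but never re-examined — demand shifted away from it.
  sig2: runs — src1 1->0; result 0.
  sig4: runs — sig2 1->0; result 0.

Key observation: a condition flipped, so demand moved to the other branch — sig1 is never re-examined.

New value of sig4: 0.
Derived signals that run: sig2, sig4 — 2 in total.
Values that change: src1, sig2, sig4.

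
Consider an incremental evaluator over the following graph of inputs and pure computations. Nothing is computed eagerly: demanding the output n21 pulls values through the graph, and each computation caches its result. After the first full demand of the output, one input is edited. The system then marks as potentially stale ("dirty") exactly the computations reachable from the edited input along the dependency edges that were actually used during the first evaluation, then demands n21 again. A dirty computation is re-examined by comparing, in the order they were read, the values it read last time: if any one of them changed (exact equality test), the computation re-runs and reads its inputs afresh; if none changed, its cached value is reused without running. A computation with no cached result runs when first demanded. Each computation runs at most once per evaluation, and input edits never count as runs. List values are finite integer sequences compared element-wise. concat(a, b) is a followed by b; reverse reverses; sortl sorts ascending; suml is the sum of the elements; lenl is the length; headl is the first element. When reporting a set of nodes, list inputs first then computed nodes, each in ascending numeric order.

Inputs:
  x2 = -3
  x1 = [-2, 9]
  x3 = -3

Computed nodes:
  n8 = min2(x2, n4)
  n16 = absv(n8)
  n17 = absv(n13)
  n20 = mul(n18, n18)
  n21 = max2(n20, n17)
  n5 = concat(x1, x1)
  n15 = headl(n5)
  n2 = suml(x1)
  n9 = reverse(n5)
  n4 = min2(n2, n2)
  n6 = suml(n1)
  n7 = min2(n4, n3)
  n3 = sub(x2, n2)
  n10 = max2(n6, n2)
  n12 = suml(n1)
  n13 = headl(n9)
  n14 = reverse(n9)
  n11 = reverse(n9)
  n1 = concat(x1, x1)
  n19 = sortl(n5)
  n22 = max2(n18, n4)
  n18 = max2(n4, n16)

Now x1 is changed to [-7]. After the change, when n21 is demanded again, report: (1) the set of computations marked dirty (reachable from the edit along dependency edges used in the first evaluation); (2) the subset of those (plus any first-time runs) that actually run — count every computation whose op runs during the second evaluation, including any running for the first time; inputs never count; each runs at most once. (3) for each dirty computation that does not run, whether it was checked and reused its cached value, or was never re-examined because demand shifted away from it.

Initial pass — values computed on the first demand:
  n2 = suml([-2, 9]) = 7
  n4 = min2(7, 7) = 7
  n5 = concat([-2, 9], [-2, 9]) = [-2, 9, -2, 9]
  n8 = min2(-3, 7) = -3
  n9 = reverse([-2, 9, -2, 9]) = [9, -2, 9, -2]
  n13 = headl([9, -2, 9, -2]) = 9
  n16 = absv(-3) = 3
  n17 = absv(9) = 9
  n18 = max2(7, 3) = 7
  n20 = mul(7, 7) = 49
  n21 = max2(49, 9) = 49

Second demand — change propagation:
  n2: re-runs because x1 [-2, 9]->[-7]; new result -7.
  n4: re-runs because n2 7->-7; n2 7->-7; new result -7.
  n5: re-runs because x1 [-2, 9]->[-7]; x1 [-2, 9]->[-7]; new result [-7, -7].
  n8: re-runs because n4 7->-7; new result -7.
  n9: re-runs because n5 [-2, 9, -2, 9]->[-7, -7]; new result [-7, -7].
  n13: re-runs because n9 [9, -2, 9, -2]->[-7, -7]; new result -7.
  n16: re-runs because n8 -3->-7; new result 7.
  n17: re-runs because n13 9->-7; new result 7.
  n18: re-runs because n4 7->-7; n16 3->7; new result 7 (unchanged).
  n20: re-examined; everything it read last time is the same (n18 unchanged, n18 unchanged) — cache 49 kept, no run.
  n21: re-runs because n17 9->7; new result 49 (unchanged).

The important point: at n20 every value read last time is unchanged, so the dirty flag clears without a run.

Dirty set: n2, n4, n5, n8, n9, n13, n16, n17, n18, n20, n21.
Run set: n2, n4, n5, n8, n9, n13, n16, n17, n18, n21 (10 run).
Re-examined without running (cache reused): n20.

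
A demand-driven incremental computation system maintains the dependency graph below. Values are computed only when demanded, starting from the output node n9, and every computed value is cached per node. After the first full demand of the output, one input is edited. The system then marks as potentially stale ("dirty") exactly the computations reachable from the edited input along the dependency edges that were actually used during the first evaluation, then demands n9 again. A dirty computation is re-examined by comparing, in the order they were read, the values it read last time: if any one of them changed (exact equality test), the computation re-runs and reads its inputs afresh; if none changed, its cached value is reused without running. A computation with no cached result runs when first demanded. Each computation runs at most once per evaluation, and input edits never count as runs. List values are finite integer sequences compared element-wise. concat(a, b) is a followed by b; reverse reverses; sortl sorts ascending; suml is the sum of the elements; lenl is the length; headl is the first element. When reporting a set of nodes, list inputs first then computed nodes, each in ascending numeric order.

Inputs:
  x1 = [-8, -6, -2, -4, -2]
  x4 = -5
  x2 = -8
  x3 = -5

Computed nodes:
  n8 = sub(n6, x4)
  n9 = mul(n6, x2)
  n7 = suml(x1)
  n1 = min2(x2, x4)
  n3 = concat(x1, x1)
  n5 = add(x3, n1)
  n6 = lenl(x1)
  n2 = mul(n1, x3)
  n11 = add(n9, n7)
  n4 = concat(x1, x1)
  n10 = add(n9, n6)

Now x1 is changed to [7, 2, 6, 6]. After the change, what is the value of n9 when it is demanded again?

First evaluation (everything demanded from the output):
  n6 = lenl([-8, -6, -2, -4, -2]) = 5
  n9 = mul(5, -8) = -40

Propagation after the edit:
  n6: runs — x1 [-8, -6, -2, -4, -2]->[7, 2, 6, 6]; result 4.
  n9: runs — n6 5->4; result -32.

New value of n9: -32.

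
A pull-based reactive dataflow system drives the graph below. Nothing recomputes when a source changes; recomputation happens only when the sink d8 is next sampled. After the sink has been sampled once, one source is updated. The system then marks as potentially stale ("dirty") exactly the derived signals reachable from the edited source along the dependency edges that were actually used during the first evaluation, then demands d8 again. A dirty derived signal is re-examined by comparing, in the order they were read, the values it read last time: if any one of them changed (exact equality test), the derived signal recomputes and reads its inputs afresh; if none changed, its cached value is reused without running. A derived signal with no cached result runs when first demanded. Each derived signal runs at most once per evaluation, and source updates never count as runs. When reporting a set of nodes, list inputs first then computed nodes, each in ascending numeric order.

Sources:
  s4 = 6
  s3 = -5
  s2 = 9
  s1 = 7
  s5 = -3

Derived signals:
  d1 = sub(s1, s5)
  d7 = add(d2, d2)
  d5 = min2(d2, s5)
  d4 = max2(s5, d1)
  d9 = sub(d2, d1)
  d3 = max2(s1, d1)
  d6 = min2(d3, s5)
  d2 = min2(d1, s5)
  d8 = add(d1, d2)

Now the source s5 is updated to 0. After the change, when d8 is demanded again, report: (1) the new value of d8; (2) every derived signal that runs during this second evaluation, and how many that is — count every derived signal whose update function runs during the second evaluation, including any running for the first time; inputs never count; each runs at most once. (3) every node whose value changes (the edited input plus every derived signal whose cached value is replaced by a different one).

New value of d8: 7.
Derived signals that run: d1, d2, d8 — 3 in total.
Values that change: s5, d1, d2.

First evaluation (everything demanded from the output):
  d1 = sub(7, -3) = 10
  d2 = min2(10, -3) = -3
  d8 = add(10, -3) = 7

Propagation after the edit:
  d1: runs — s5 -3->0; result 7.
  d2: runs — d1 10->7; s5 -3->0; result 0.
  d8: runs — d1 10->7; d2 -3->0; result 7 (same value as before).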